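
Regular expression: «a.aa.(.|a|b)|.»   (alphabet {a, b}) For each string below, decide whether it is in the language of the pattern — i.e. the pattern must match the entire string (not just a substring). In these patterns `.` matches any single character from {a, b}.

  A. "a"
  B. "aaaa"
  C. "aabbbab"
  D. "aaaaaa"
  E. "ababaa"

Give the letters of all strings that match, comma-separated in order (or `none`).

A → match
B → no match
C → no match
D → match
E → no match

A, D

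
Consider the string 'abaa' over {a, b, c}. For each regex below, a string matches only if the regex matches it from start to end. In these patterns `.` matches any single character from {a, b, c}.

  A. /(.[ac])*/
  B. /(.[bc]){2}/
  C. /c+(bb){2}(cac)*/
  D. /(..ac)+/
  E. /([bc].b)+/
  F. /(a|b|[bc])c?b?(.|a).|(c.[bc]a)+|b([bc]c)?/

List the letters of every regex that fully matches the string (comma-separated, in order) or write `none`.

F

A → no match
B → no match
C → no match — must start with 'c'
D → no match — must end with 'ac'
E → no match — must end with 'b'
F → match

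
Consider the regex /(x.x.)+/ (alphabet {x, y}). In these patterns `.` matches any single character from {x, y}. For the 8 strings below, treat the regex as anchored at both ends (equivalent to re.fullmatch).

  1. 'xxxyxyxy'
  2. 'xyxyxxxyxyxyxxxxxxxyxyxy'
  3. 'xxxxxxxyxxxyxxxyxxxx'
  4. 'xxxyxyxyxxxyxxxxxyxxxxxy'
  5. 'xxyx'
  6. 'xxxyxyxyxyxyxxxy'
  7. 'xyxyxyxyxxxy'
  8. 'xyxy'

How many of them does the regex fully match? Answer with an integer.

1 → match
2 → match
3 → match
4 → match
5 → no match
6 → match
7 → match
8 → match
Total matched: 7

7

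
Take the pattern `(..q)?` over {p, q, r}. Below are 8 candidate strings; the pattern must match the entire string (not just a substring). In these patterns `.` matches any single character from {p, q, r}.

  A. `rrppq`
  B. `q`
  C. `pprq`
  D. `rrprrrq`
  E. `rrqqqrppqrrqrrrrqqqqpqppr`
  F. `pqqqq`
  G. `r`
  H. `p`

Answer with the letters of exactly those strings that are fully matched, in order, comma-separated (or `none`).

A → no match
B → no match
C → no match
D → no match
E → no match
F → no match
G → no match
H → no match

none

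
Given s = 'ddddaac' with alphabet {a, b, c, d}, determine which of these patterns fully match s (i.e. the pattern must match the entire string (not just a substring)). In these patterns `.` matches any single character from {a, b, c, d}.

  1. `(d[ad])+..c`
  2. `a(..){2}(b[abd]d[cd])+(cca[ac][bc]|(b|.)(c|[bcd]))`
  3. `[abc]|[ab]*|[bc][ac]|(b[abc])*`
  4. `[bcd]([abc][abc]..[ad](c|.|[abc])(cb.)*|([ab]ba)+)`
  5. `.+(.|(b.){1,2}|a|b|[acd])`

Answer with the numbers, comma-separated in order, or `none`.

1 → match
2 → no match — must start with 'a'
3 → no match
4 → no match
5 → match

1, 5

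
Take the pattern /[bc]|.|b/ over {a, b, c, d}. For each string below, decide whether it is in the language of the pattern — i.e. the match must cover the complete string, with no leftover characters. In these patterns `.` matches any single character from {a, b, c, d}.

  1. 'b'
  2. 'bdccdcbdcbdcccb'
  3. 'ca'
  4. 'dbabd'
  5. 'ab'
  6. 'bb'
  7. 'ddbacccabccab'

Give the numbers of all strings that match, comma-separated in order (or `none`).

1

1 → match
2 → no match
3 → no match
4 → no match
5 → no match
6 → no match
7 → no match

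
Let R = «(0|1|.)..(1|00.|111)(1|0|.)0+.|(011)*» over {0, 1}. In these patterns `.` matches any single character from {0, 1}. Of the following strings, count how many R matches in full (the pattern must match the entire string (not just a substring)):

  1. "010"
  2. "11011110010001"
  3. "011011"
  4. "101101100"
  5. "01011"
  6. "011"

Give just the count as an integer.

2

1 → no match
2 → no match
3 → match
4 → no match
5 → no match
6 → match
Total matched: 2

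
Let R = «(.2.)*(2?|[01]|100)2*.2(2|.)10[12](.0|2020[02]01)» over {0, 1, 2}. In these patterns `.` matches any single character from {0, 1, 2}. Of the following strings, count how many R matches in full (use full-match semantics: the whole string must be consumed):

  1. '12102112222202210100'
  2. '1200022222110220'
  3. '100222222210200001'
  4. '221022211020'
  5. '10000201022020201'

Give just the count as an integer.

1 → match
2 → no match
3 → no match
4 → no match
5 → no match
Total matched: 1

1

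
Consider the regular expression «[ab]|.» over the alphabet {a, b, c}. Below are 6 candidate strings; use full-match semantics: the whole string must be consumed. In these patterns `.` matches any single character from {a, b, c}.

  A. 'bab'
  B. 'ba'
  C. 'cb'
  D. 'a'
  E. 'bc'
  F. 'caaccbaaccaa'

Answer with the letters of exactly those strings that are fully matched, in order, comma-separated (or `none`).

D

A → no match
B → no match
C → no match
D → match
E → no match
F → no match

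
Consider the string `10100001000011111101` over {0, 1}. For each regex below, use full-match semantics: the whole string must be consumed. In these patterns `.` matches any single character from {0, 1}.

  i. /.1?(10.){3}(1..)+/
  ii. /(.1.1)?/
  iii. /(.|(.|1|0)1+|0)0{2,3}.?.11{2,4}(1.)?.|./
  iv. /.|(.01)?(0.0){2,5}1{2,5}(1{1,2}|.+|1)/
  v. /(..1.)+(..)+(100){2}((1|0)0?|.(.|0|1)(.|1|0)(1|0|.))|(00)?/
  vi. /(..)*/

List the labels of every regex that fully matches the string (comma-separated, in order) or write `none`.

i → no match
ii → no match
iii → no match
iv → match
v → no match
vi → match

iv, vi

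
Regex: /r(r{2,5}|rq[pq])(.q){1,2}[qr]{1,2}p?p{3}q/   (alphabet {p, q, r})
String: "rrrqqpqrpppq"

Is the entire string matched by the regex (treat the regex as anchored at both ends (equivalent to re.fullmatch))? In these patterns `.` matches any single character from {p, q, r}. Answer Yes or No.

Yes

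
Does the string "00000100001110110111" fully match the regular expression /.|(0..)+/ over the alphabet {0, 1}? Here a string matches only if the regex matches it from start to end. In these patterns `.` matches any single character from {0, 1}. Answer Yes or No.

No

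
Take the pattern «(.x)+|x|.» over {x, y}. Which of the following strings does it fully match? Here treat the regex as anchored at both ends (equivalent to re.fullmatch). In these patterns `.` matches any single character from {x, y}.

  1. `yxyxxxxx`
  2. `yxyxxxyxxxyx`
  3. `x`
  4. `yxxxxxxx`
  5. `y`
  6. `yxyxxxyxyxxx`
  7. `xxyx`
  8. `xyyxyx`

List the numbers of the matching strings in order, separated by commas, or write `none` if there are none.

1. `yxyxxxxx` → match
2. `yxyxxxyxxxyx` → match
3. `x` → match
4. `yxxxxxxx` → match
5. `y` → match
6. `yxyxxxyxyxxx` → match
7. `xxyx` → match
8. `xyyxyx` → no match

1, 2, 3, 4, 5, 6, 7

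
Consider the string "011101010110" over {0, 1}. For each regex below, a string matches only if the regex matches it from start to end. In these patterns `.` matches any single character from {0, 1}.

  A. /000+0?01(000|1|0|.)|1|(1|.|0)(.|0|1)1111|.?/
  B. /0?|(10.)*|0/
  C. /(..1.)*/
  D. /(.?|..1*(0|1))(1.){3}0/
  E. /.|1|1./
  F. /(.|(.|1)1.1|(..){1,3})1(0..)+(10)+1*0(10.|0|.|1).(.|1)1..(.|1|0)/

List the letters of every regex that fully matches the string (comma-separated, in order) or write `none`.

D

A → no match
B → no match
C → no match
D → match
E → no match
F → no match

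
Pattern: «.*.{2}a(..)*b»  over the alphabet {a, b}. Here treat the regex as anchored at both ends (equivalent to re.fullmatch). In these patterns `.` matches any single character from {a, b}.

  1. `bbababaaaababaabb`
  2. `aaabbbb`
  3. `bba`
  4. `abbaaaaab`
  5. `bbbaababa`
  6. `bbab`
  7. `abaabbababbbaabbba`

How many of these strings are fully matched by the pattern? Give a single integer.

3

1 → match
2 → no match
3 → no match — must end with `b`
4 → match
5 → no match — must end with `b`
6 → match
7 → no match — must end with `b`
Total matched: 3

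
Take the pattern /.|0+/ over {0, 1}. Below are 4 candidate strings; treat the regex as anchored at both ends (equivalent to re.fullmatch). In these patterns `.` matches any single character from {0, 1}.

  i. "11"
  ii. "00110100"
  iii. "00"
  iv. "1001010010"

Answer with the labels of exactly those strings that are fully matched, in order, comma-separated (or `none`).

iii

i. "11" → no match
ii. "00110100" → no match
iii. "00" → match
iv. "1001010010" → no match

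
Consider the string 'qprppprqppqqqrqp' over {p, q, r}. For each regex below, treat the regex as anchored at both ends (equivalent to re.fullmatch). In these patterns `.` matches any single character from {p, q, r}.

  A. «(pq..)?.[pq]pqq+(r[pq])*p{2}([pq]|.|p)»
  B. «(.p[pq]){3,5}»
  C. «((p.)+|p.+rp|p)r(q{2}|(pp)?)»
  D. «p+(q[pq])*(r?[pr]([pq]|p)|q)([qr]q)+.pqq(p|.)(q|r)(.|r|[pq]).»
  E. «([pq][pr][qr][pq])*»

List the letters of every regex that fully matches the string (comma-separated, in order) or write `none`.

E

A → no match
B → no match
C → no match — must start with 'p'
D → no match — must start with 'p'
E → match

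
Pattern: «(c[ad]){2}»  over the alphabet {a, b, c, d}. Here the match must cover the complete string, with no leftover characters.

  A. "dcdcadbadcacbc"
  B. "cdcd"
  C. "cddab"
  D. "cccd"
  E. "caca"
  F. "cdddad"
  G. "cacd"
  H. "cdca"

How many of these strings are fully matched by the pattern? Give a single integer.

4

A → no match — must start with "c"
B. "cdcd" → match
C. "cddab" → no match
D. "cccd" → no match
E. "caca" → match
F. "cdddad" → no match
G. "cacd" → match
H. "cdca" → match
Total matched: 4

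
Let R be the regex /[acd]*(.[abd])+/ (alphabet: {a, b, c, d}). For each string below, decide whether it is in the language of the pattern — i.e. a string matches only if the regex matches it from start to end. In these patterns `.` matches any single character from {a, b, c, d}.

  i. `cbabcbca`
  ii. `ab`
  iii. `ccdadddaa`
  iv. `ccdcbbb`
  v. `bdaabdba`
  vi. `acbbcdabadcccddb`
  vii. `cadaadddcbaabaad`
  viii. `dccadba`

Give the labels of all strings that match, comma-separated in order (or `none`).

i, ii, iii, iv, v, vii, viii

i. `cbabcbca` → match
ii. `ab` → match
iii. `ccdadddaa` → match
iv. `ccdcbbb` → match
v. `bdaabdba` → match
vi → no match
vii → match
viii. `dccadba` → match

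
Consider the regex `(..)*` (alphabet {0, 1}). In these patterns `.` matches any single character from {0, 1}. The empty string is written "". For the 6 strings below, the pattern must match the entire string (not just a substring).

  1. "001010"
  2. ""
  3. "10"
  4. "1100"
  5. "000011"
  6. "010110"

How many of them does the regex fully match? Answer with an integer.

1 → match
2 → match
3 → match
4 → match
5 → match
6 → match
Total matched: 6

6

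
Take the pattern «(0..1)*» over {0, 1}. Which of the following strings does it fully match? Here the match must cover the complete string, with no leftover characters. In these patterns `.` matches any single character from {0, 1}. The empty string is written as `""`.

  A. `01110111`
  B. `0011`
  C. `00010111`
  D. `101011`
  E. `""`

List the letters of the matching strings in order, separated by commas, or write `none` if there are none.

A, B, C, E

A → match
B → match
C → match
D → no match
E → match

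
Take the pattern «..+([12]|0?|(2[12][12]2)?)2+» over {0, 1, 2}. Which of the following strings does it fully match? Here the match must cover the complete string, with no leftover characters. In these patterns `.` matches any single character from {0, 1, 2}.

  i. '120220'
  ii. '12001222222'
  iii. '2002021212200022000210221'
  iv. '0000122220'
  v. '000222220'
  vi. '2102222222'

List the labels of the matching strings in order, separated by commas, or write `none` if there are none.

i. '120220' → no match — must end with '2'
ii. '12001222222' → match
iii → no match — must end with '2'
iv. '0000122220' → no match — must end with '2'
v. '000222220' → no match — must end with '2'
vi. '2102222222' → match

ii, vi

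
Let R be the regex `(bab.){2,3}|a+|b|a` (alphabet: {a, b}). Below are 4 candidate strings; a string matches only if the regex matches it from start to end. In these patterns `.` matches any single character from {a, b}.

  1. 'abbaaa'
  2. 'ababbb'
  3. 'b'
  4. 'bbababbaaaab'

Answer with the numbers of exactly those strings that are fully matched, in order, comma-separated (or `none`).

1 → no match
2 → no match
3 → match
4 → no match

3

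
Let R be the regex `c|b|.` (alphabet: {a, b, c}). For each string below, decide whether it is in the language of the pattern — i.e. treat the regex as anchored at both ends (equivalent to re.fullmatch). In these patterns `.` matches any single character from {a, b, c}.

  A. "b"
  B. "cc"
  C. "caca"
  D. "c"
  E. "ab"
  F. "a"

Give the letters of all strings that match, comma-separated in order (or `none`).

A, D, F

A → match
B → no match
C → no match
D → match
E → no match
F → match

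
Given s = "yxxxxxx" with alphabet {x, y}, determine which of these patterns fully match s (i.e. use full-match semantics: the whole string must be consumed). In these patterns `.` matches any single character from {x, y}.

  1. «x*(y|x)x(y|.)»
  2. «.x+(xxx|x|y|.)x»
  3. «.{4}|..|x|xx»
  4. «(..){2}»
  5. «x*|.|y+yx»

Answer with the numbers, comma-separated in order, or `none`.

1 → no match
2 → match
3 → no match
4 → no match
5 → no match

2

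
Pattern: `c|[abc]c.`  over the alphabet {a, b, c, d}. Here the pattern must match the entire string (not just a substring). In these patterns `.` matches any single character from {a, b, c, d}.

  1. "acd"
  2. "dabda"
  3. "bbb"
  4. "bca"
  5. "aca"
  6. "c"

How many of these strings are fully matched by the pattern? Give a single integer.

4

1. "acd" → match
2. "dabda" → no match
3. "bbb" → no match
4. "bca" → match
5. "aca" → match
6. "c" → match
Total matched: 4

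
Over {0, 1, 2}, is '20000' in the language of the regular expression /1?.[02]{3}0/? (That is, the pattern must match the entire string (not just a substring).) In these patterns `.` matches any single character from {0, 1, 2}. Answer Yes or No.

Yes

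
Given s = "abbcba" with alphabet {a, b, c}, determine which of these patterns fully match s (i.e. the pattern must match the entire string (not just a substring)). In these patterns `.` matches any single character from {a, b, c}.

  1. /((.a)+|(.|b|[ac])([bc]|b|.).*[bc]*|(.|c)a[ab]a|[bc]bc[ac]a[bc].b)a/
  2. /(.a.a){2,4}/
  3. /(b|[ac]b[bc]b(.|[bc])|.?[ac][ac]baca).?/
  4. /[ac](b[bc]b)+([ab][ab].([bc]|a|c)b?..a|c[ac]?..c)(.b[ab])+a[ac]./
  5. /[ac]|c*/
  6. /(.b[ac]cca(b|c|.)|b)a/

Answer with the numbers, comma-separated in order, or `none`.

1 → match
2 → no match
3 → no match
4 → no match
5 → no match
6 → no match

1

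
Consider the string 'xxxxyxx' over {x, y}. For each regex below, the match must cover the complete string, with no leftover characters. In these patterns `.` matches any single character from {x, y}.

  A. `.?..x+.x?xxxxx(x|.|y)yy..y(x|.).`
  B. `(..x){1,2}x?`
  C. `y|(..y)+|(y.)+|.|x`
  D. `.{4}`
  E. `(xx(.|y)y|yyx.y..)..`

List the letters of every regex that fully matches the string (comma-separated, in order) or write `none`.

A → no match
B → match
C → no match
D → no match
E → no match

B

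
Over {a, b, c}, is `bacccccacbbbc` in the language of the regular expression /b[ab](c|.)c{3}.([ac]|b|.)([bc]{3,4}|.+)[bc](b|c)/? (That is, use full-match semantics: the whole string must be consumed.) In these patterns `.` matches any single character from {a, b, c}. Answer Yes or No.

Yes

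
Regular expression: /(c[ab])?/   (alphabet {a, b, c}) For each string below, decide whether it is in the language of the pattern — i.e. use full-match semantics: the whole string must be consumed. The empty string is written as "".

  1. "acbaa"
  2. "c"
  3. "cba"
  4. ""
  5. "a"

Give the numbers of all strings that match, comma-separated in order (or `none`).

4

1 → no match
2 → no match
3 → no match
4 → match
5 → no match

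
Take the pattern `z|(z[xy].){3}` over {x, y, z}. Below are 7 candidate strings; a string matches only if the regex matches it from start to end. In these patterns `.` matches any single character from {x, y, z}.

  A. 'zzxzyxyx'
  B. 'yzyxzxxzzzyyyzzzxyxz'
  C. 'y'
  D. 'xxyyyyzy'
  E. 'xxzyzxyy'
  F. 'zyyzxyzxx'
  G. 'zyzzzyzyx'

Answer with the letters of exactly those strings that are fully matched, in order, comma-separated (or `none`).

F

A → no match
B → no match — must start with 'z'
C → no match — must start with 'z'
D → no match — must start with 'z'
E → no match — must start with 'z'
F → match
G → no match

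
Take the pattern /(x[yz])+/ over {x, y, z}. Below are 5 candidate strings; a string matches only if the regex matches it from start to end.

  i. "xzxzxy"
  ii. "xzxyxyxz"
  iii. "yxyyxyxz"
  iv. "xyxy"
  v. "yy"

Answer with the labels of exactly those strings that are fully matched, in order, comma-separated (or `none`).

i → match
ii → match
iii → no match — must start with "x"
iv → match
v → no match — must start with "x"

i, ii, iv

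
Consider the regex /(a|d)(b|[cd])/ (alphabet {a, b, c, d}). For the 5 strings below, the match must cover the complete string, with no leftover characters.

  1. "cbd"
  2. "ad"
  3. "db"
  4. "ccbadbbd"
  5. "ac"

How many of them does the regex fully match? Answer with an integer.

3

1 → no match
2 → match
3 → match
4 → no match
5 → match
Total matched: 3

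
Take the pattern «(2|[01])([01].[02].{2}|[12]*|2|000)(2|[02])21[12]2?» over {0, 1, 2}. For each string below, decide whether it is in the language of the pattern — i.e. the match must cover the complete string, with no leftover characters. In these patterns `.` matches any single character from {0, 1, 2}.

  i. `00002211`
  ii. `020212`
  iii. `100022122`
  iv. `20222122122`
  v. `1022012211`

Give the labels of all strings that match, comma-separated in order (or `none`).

i, ii, iii, iv, v

i → match
ii → match
iii → match
iv → match
v → match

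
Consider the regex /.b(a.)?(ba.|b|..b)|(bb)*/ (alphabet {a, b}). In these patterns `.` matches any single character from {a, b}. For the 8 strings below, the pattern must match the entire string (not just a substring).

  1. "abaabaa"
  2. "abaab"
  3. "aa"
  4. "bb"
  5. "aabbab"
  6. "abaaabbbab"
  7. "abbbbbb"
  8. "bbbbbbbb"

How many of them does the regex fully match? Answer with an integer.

4

1 → match
2 → match
3 → no match
4 → match
5 → no match
6 → no match
7 → no match
8 → match
Total matched: 4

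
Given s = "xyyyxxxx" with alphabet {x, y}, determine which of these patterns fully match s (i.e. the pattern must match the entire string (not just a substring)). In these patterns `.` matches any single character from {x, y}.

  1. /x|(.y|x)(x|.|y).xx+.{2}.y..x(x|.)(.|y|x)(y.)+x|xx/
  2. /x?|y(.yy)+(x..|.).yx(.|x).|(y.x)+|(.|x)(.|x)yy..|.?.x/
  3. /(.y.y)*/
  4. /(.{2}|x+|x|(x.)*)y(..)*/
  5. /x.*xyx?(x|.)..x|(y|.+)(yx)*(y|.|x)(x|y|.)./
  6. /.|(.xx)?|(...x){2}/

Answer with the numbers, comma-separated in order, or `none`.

4, 5

1 → no match
2 → no match
3 → no match
4 → match
5 → match
6 → no match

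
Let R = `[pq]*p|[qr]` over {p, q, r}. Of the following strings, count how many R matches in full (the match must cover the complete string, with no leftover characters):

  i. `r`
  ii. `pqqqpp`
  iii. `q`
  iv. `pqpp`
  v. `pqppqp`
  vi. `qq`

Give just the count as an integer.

i → match
ii → match
iii → match
iv → match
v → match
vi → no match
Total matched: 5

5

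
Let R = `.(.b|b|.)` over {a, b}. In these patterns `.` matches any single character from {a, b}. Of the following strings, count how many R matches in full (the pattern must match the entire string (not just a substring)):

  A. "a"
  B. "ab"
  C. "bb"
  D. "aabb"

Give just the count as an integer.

A → no match
B → match
C → match
D → no match
Total matched: 2

2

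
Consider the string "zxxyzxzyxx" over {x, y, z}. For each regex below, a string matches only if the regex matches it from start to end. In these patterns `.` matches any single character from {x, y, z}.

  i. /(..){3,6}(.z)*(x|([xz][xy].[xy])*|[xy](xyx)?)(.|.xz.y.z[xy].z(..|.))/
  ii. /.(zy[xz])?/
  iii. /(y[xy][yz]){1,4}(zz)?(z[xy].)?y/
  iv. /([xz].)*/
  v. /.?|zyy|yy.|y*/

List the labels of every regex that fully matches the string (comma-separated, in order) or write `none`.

i → match
ii → no match
iii → no match — must start with "y"
iv → match
v → no match

i, iv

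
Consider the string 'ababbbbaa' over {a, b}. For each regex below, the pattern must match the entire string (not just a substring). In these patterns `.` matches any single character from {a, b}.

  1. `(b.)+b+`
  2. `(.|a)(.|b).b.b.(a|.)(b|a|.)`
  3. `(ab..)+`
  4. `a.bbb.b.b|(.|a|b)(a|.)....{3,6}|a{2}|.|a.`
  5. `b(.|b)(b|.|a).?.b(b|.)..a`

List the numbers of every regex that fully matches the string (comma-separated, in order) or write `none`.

1 → no match — must start with 'b'
2 → match
3 → no match
4 → match
5 → no match — must start with 'b'

2, 4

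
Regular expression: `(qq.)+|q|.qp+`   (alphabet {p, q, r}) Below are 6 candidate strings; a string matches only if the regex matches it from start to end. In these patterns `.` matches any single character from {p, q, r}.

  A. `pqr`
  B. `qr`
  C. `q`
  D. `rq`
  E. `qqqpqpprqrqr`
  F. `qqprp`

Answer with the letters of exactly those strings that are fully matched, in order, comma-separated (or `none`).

A. `pqr` → no match
B. `qr` → no match
C. `q` → match
D. `rq` → no match
E. `qqqpqpprqrqr` → no match
F. `qqprp` → no match

C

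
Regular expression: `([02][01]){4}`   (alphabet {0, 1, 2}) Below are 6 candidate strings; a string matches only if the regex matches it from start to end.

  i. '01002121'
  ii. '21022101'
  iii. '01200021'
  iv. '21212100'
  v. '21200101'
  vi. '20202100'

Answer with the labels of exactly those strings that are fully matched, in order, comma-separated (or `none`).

i, iii, iv, v, vi

i → match
ii → no match
iii → match
iv → match
v → match
vi → match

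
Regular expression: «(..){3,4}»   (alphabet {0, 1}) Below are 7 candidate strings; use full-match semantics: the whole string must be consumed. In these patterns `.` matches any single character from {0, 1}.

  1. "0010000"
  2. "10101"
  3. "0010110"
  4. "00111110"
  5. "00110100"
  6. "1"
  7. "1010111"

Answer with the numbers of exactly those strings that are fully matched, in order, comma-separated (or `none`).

1 → no match
2 → no match
3 → no match
4 → match
5 → match
6 → no match
7 → no match

4, 5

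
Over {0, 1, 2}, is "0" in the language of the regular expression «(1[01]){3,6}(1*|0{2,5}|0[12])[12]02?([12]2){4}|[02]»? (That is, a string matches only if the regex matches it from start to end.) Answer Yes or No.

Yes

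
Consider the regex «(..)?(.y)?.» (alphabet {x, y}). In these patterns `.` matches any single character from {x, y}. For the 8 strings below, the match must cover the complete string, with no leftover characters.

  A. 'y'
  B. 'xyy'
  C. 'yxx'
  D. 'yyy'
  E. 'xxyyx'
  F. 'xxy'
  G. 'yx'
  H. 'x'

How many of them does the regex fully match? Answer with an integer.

7

A → match
B → match
C → match
D → match
E → match
F → match
G → no match
H → match
Total matched: 7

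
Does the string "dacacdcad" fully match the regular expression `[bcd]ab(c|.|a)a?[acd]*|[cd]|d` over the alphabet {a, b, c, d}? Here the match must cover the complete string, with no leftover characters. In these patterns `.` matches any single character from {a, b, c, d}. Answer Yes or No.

No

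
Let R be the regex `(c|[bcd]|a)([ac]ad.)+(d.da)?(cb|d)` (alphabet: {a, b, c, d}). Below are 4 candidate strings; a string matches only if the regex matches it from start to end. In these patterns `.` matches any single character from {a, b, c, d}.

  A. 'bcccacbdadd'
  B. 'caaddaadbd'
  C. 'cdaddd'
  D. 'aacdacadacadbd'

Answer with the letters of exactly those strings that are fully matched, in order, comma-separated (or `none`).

B

A → no match
B → match
C → no match
D → no match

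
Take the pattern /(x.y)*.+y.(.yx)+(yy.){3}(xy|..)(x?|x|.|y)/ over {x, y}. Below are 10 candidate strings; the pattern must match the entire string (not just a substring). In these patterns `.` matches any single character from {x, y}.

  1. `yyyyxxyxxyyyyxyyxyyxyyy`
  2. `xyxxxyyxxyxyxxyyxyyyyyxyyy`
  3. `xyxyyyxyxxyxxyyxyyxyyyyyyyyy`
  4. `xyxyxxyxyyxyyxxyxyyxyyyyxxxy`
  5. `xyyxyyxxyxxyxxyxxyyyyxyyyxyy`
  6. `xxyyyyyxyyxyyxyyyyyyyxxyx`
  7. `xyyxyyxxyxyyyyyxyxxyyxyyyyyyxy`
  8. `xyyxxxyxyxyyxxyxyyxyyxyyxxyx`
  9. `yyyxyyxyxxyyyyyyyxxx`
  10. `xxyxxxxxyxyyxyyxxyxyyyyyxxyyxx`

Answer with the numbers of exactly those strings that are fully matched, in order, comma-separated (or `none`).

1 → no match
2 → no match
3 → no match
4 → no match
5 → no match
6 → no match
7 → no match
8 → match
9 → no match
10 → no match

8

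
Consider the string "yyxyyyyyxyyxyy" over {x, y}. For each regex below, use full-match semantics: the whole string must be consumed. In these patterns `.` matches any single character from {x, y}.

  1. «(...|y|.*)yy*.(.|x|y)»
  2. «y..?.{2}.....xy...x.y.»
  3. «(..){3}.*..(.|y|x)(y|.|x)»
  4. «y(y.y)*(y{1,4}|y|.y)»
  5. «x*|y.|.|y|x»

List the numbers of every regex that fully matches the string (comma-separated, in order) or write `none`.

3, 4

1 → no match
2 → no match
3 → match
4 → match
5 → no match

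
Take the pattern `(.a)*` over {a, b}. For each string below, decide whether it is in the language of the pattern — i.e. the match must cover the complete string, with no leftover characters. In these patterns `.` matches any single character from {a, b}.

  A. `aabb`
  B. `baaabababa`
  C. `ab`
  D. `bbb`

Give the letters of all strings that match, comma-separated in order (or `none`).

B

A → no match
B → match
C → no match
D → no match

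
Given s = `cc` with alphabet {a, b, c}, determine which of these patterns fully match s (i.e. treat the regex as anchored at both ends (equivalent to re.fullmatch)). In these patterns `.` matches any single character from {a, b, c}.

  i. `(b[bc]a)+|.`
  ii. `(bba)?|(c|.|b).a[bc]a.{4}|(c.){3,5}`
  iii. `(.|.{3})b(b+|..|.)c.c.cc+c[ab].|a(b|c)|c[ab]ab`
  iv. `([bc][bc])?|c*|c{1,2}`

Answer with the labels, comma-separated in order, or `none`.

iv

i → no match
ii → no match
iii → no match
iv → match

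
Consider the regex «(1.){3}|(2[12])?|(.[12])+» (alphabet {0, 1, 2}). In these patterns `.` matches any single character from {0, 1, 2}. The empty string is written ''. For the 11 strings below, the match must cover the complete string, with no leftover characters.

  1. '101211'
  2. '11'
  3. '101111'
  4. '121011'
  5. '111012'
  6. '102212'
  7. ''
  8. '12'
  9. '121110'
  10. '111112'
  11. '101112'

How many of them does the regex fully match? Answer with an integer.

10

1. '101211' → match
2. '11' → match
3. '101111' → match
4. '121011' → match
5. '111012' → match
6. '102212' → no match
7. '' → match
8. '12' → match
9. '121110' → match
10. '111112' → match
11. '101112' → match
Total matched: 10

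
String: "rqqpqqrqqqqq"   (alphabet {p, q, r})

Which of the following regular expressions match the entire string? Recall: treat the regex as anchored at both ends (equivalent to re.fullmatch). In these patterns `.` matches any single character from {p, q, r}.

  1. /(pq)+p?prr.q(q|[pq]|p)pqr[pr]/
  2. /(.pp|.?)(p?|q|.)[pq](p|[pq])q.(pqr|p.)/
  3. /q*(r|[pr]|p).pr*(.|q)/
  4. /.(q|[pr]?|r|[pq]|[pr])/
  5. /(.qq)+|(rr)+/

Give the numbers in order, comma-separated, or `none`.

5

1 → no match — must start with "pq"
2 → no match
3 → no match
4 → no match
5 → match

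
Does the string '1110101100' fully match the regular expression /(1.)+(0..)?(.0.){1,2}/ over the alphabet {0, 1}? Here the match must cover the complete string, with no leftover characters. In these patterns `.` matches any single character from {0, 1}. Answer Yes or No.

Yes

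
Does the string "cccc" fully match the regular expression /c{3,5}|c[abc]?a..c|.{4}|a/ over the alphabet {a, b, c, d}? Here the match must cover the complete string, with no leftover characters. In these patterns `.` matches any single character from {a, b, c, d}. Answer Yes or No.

Yes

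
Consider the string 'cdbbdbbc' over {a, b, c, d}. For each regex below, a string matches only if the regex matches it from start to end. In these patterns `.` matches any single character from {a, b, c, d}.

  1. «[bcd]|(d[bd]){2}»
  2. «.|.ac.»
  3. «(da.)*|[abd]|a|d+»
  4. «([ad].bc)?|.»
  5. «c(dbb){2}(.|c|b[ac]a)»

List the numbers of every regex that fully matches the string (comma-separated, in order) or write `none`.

1 → no match
2 → no match
3 → no match
4 → no match
5 → match

5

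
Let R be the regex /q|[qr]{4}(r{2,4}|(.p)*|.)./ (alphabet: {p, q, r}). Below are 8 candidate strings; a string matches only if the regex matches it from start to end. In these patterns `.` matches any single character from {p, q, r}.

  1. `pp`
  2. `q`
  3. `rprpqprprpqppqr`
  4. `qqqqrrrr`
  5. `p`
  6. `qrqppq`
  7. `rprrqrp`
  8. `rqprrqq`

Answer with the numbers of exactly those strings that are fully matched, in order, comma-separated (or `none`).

2, 4

1 → no match
2 → match
3 → no match
4 → match
5 → no match
6 → no match
7 → no match
8 → no match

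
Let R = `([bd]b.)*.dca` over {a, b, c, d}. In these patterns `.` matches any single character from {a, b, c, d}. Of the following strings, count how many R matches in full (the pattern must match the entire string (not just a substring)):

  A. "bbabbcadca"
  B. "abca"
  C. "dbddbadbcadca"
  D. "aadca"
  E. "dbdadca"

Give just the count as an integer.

A. "bbabbcadca" → match
B. "abca" → no match — must end with "dca"
C → match
D. "aadca" → no match
E. "dbdadca" → match
Total matched: 3

3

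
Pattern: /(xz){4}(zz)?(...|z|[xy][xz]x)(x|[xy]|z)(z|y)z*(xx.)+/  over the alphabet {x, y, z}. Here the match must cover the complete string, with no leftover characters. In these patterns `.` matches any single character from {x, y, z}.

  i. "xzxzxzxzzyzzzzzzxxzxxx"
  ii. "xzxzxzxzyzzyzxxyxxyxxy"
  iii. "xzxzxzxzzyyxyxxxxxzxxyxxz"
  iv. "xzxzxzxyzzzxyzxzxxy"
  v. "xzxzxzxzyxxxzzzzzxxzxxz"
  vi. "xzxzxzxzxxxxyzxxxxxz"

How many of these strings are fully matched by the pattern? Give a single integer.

i → match
ii → match
iii → match
iv → no match
v → match
vi → match
Total matched: 5

5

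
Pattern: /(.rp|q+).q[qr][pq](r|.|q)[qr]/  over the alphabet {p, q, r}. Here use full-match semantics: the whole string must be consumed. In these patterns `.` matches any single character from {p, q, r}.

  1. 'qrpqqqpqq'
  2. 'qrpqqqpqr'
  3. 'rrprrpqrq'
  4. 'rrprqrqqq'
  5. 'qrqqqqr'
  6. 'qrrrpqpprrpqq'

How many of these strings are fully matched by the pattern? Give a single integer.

1 → match
2 → match
3 → no match
4 → match
5 → match
6 → no match
Total matched: 4

4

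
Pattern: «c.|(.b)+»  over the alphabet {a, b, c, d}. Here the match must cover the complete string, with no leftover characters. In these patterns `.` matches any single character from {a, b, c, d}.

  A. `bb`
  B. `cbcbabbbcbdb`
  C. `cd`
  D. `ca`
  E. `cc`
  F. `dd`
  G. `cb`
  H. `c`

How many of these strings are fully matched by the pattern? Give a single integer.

6

A → match
B → match
C → match
D → match
E → match
F → no match
G → match
H → no match
Total matched: 6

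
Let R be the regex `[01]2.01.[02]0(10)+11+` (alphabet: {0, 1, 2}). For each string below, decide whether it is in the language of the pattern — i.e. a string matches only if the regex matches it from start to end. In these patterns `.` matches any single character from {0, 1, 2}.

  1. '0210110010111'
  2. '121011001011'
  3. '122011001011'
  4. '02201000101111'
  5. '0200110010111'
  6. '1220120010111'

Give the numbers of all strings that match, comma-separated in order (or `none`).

1 → match
2 → match
3 → match
4 → match
5 → match
6 → match

1, 2, 3, 4, 5, 6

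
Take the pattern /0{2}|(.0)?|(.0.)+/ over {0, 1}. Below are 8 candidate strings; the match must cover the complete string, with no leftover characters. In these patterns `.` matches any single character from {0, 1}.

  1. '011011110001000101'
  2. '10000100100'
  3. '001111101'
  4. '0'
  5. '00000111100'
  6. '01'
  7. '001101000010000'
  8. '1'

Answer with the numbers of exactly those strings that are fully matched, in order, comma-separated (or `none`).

none

1 → no match
2. '10000100100' → no match
3. '001111101' → no match
4. '0' → no match
5. '00000111100' → no match
6. '01' → no match
7 → no match
8. '1' → no match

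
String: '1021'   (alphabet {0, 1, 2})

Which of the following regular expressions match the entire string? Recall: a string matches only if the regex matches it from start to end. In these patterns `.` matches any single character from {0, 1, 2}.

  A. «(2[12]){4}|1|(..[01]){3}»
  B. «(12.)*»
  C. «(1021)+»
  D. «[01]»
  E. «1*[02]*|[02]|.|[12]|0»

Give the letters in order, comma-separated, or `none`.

C

A → no match
B → no match
C → match
D → no match
E → no match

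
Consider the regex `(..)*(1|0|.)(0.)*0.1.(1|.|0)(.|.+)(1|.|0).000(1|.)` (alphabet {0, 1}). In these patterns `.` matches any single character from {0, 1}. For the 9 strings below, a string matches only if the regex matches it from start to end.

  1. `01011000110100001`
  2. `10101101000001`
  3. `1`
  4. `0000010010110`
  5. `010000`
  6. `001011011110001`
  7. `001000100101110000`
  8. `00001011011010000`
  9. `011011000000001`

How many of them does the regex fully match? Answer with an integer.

1 → no match
2 → no match
3 → no match
4 → no match
5 → no match
6 → match
7 → no match
8 → match
9 → match
Total matched: 3

3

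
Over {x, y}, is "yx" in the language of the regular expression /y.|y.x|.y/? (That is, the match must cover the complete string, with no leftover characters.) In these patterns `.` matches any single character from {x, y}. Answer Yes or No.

Yes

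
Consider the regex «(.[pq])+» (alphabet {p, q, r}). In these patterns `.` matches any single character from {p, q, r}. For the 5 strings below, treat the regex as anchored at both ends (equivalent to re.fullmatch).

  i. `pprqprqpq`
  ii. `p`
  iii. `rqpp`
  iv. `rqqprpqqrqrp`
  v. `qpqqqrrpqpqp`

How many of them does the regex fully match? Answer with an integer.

i → no match
ii → no match
iii → match
iv → match
v → no match
Total matched: 2

2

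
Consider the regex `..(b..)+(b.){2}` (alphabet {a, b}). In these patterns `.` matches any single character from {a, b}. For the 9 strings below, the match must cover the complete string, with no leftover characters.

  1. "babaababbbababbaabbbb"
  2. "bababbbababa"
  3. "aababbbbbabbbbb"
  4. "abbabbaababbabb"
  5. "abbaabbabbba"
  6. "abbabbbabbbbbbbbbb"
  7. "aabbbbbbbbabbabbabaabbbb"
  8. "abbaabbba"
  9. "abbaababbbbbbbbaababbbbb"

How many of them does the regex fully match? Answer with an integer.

1 → match
2 → match
3 → match
4 → match
5 → match
6 → match
7 → match
8 → match
9 → match
Total matched: 9

9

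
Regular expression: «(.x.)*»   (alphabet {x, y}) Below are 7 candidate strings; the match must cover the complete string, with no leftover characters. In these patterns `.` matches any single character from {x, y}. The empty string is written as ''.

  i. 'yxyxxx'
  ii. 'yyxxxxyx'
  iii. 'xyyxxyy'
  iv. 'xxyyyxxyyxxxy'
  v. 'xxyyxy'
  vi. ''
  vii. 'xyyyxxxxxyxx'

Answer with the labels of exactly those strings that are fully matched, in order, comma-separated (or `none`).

i → match
ii → no match
iii → no match
iv → no match
v → match
vi → match
vii → no match

i, v, vi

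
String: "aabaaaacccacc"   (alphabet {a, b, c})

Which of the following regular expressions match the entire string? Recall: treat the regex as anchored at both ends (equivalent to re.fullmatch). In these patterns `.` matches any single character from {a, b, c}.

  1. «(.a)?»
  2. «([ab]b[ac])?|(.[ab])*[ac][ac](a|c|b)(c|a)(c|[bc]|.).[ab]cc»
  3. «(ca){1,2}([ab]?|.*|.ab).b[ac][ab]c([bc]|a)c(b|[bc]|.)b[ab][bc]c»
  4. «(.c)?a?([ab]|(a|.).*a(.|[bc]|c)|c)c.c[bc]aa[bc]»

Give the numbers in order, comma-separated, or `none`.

1 → no match
2 → match
3 → no match — must start with "ca"
4 → no match

2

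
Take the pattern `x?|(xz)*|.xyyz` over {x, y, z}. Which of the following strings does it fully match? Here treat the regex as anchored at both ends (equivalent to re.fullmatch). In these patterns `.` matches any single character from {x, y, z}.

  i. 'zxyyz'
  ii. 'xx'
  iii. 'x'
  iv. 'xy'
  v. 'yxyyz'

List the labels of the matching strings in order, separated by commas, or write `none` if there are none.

i, iii, v

i → match
ii → no match
iii → match
iv → no match
v → match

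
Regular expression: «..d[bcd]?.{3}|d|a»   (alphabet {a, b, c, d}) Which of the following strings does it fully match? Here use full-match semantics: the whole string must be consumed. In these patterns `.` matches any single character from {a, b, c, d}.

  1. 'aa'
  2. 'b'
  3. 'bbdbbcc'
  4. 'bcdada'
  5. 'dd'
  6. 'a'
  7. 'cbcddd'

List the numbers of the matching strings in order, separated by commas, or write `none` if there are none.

1 → no match
2 → no match
3 → match
4 → match
5 → no match
6 → match
7 → no match

3, 4, 6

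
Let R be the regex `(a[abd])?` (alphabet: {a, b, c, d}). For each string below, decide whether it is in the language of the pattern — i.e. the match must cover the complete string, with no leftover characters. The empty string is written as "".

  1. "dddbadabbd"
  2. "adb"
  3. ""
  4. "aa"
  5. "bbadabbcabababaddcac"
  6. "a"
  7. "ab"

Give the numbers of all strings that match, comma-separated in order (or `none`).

3, 4, 7

1 → no match
2 → no match
3 → match
4 → match
5 → no match
6 → no match
7 → match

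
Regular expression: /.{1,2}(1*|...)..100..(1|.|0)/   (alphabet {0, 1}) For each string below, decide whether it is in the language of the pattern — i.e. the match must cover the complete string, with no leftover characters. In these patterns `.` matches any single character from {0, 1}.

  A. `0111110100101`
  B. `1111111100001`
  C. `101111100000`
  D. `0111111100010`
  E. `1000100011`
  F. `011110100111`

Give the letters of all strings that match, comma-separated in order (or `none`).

A, B, C, D, E, F

A → match
B → match
C → match
D → match
E → match
F → match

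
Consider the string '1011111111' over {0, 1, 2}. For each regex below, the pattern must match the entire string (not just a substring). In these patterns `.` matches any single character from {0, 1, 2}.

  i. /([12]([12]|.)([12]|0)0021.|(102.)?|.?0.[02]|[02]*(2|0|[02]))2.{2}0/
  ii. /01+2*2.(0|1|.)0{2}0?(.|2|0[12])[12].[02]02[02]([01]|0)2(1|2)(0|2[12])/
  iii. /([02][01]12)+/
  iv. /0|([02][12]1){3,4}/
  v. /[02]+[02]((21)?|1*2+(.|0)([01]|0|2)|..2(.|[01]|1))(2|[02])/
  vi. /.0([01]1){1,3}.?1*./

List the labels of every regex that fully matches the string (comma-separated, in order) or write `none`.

vi

i → no match — must end with '0'
ii → no match — must start with '01'
iii → no match — must end with '12'
iv → no match
v → no match
vi → match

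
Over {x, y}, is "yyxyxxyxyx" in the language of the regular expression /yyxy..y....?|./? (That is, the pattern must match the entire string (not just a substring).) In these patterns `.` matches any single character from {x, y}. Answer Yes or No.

Yes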